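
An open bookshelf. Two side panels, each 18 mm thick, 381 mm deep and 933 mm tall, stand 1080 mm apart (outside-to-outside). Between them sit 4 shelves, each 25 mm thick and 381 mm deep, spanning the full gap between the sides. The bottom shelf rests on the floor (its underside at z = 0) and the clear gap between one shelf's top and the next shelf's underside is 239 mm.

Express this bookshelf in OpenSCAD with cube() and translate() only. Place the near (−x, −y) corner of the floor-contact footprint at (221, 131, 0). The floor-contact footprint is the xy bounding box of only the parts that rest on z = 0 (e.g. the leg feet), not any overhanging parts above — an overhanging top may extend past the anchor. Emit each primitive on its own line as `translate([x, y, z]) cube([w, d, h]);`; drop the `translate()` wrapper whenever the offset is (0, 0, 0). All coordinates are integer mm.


translate([221, 131, 0]) cube([18, 381, 933]);
translate([1283, 131, 0]) cube([18, 381, 933]);
translate([239, 131, 0]) cube([1044, 381, 25]);
translate([239, 131, 264]) cube([1044, 381, 25]);
translate([239, 131, 528]) cube([1044, 381, 25]);
translate([239, 131, 792]) cube([1044, 381, 25]);


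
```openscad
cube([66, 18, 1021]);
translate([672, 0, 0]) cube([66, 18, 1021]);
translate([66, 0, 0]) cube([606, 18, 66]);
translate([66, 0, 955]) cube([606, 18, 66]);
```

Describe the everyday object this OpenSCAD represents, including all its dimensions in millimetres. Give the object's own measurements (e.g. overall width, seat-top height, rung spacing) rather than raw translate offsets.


A rectangular picture frame lying in the x–z plane (depth along y). The opening is 606 mm wide (x) by 889 mm tall (z), surrounded by a border 66 mm wide on all four sides. The frame is 18 mm deep and is made of two full-height vertical stiles with two horizontal rails fitted between them.


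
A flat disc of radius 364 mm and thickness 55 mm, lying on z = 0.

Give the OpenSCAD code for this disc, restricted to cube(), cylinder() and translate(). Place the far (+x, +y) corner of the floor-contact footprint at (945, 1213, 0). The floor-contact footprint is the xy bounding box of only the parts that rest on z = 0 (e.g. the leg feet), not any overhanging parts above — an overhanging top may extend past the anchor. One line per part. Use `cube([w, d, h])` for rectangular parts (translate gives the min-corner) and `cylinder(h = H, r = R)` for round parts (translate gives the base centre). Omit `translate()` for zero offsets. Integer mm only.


translate([581, 849, 0]) cylinder(h = 55, r = 364);


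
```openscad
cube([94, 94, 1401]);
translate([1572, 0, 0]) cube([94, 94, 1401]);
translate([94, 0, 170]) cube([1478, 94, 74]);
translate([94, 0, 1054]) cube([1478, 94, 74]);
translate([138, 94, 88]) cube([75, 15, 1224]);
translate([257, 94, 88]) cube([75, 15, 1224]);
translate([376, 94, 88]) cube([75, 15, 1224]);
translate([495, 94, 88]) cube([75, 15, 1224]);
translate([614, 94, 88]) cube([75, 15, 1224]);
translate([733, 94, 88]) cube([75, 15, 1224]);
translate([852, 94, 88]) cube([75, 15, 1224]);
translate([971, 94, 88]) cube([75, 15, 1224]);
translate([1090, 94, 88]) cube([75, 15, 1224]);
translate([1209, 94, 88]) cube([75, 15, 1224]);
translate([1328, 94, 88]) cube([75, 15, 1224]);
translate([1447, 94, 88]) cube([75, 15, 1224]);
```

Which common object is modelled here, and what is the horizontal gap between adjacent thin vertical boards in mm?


A fence section. The picket gap is 44 mm.

Two posts, two rails, 12 pickets — a fence section. Span 1478 mm holds 12 pickets of 75 mm with 13 equal gaps: ⌊(1478 − 12·75) / 13⌋ = 44 mm.


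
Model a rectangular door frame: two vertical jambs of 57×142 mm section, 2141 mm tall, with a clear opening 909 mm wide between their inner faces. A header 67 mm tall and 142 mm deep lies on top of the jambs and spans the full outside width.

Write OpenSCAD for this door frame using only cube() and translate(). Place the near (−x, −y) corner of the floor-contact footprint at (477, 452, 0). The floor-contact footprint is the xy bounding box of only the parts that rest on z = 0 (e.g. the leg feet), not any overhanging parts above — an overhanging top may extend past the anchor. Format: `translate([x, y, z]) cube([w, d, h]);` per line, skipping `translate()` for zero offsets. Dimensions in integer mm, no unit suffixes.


translate([477, 452, 0]) cube([57, 142, 2141]);
translate([1443, 452, 0]) cube([57, 142, 2141]);
translate([477, 452, 2141]) cube([1023, 142, 67]);


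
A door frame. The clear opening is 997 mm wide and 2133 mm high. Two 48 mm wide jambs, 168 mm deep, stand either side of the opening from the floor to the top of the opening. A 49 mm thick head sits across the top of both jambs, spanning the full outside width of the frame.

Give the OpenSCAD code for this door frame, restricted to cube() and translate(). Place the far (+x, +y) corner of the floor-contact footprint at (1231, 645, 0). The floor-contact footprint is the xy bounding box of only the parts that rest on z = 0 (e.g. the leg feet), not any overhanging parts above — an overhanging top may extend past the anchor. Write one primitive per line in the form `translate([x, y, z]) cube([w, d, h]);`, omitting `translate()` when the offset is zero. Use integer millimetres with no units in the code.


translate([138, 477, 0]) cube([48, 168, 2133]);
translate([1183, 477, 0]) cube([48, 168, 2133]);
translate([138, 477, 2133]) cube([1093, 168, 49]);


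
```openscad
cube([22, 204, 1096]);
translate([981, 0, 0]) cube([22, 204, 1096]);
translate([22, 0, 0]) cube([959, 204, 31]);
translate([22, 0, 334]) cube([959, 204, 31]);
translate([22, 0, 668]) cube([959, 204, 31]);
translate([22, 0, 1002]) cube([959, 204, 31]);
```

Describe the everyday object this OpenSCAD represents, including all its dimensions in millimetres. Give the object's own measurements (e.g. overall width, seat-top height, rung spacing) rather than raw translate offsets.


An open bookshelf. Two side panels, each 22 mm thick, 204 mm deep and 1096 mm tall, stand 1003 mm apart (outside-to-outside). Between them sit 4 shelves, each 31 mm thick and 204 mm deep, spanning the full gap between the sides. The bottom shelf rests on the floor (its underside at z = 0) and the clear gap between one shelf's top and the next shelf's underside is 303 mm.


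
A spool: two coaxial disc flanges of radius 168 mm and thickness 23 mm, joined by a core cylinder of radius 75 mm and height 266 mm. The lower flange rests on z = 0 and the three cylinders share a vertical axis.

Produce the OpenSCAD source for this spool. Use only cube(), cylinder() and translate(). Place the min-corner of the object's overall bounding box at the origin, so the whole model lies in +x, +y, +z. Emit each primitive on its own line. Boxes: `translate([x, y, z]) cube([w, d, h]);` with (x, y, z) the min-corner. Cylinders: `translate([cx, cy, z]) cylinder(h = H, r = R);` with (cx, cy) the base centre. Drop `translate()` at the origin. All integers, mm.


translate([168, 168, 0]) cylinder(h = 23, r = 168);
translate([168, 168, 23]) cylinder(h = 266, r = 75);
translate([168, 168, 289]) cylinder(h = 23, r = 168);


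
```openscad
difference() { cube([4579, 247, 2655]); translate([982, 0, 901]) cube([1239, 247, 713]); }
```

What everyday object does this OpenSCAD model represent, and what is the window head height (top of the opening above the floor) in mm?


A wall with a window opening. The window head height is 1614 mm.

A wall with a rectangular opening subtracted — a window. Sill at z = 901, opening 713 mm tall, so the head is at 901 + 713 = 1614 mm.


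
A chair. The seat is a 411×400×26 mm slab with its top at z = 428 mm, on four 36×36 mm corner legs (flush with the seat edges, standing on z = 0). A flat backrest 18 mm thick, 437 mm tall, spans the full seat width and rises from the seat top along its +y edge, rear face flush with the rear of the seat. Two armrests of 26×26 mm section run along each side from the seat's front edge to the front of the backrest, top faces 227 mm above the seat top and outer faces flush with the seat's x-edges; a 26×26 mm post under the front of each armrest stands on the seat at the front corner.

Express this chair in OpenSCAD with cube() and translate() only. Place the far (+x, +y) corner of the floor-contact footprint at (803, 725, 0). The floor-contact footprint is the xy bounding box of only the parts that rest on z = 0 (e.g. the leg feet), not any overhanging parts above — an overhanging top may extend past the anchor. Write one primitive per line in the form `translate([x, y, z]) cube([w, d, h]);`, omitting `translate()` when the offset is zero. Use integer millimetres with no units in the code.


translate([392, 325, 402]) cube([411, 400, 26]);
translate([392, 325, 0]) cube([36, 36, 402]);
translate([767, 325, 0]) cube([36, 36, 402]);
translate([392, 689, 0]) cube([36, 36, 402]);
translate([767, 689, 0]) cube([36, 36, 402]);
translate([392, 707, 428]) cube([411, 18, 437]);
translate([392, 325, 629]) cube([26, 382, 26]);
translate([777, 325, 629]) cube([26, 382, 26]);
translate([392, 325, 428]) cube([26, 26, 201]);
translate([777, 325, 428]) cube([26, 26, 201]);


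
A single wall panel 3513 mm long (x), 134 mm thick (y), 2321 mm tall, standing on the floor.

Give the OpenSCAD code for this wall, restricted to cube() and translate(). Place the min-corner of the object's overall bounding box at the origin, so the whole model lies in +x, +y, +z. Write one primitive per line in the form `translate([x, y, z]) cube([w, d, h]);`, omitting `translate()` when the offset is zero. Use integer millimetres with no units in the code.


cube([3513, 134, 2321]);


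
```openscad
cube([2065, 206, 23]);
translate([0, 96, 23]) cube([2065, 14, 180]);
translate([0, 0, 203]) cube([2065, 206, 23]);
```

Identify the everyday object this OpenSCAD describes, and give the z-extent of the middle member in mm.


An I-beam. The web height is 180 mm.

Two wide flanges with a thin centred web — an I-beam. Overall 226 mm minus two 23 mm flanges gives a web of 226 − 2·23 = 180 mm.


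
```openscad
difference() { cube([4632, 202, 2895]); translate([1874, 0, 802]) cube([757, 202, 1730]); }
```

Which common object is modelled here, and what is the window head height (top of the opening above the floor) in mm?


A wall with a window opening. The window head height is 2532 mm.

A wall with a rectangular opening subtracted — a window. Sill at z = 802, opening 1730 mm tall, so the head is at 802 + 1730 = 2532 mm.


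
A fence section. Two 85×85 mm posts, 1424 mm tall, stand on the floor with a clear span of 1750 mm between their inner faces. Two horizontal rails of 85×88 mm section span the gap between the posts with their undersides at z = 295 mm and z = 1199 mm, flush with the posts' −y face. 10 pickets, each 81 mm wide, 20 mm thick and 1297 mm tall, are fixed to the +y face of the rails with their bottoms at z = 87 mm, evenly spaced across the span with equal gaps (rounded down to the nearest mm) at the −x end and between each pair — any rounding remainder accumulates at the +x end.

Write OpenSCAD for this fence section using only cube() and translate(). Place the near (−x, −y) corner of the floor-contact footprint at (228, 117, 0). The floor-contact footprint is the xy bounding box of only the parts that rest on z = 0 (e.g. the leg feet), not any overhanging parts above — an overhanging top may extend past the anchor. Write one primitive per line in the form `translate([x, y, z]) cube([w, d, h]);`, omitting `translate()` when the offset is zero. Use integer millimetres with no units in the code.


translate([228, 117, 0]) cube([85, 85, 1424]);
translate([2063, 117, 0]) cube([85, 85, 1424]);
translate([313, 117, 295]) cube([1750, 85, 88]);
translate([313, 117, 1199]) cube([1750, 85, 88]);
translate([398, 202, 87]) cube([81, 20, 1297]);
translate([564, 202, 87]) cube([81, 20, 1297]);
translate([730, 202, 87]) cube([81, 20, 1297]);
translate([896, 202, 87]) cube([81, 20, 1297]);
translate([1062, 202, 87]) cube([81, 20, 1297]);
translate([1228, 202, 87]) cube([81, 20, 1297]);
translate([1394, 202, 87]) cube([81, 20, 1297]);
translate([1560, 202, 87]) cube([81, 20, 1297]);
translate([1726, 202, 87]) cube([81, 20, 1297]);
translate([1892, 202, 87]) cube([81, 20, 1297]);


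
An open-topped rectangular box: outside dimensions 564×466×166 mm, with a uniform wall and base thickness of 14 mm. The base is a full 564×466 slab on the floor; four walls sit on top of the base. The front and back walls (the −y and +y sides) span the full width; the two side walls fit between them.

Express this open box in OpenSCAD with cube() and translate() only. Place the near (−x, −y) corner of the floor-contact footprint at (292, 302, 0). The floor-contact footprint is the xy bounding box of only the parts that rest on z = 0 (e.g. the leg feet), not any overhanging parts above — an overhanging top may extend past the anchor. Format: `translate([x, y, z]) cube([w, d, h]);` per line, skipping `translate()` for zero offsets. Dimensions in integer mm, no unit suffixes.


translate([292, 302, 0]) cube([564, 466, 14]);
translate([292, 302, 14]) cube([564, 14, 152]);
translate([292, 754, 14]) cube([564, 14, 152]);
translate([292, 316, 14]) cube([14, 438, 152]);
translate([842, 316, 14]) cube([14, 438, 152]);


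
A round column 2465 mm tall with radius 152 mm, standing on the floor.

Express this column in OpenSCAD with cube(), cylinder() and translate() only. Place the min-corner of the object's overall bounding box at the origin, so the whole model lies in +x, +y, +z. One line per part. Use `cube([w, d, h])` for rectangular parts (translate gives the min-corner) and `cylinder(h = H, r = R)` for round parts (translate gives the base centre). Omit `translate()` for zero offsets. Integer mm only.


translate([152, 152, 0]) cylinder(h = 2465, r = 152);


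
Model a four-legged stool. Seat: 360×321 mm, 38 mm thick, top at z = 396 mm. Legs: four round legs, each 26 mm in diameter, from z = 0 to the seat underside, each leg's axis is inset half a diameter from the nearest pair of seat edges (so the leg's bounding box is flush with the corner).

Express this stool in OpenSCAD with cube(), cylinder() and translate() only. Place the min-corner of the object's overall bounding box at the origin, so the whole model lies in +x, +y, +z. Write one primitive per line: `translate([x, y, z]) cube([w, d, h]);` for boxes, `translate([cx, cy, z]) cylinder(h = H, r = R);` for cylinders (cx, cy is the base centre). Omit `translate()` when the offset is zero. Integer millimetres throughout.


translate([0, 0, 358]) cube([360, 321, 38]);
translate([13, 13, 0]) cylinder(h = 358, r = 13);
translate([347, 13, 0]) cylinder(h = 358, r = 13);
translate([13, 308, 0]) cylinder(h = 358, r = 13);
translate([347, 308, 0]) cylinder(h = 358, r = 13);


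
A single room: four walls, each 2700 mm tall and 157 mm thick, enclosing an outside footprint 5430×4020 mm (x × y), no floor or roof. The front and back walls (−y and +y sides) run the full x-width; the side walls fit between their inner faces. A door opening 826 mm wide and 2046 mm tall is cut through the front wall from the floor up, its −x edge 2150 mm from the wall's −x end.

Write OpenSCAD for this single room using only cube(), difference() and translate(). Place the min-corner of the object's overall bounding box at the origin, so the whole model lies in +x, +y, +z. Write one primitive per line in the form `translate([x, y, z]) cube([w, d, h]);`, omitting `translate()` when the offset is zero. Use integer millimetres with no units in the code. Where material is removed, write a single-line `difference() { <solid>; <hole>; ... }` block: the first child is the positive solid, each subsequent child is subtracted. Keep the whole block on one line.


difference() { cube([5430, 157, 2700]); translate([2150, 0, 0]) cube([826, 157, 2046]); }
translate([0, 3863, 0]) cube([5430, 157, 2700]);
translate([0, 157, 0]) cube([157, 3706, 2700]);
translate([5273, 157, 0]) cube([157, 3706, 2700]);


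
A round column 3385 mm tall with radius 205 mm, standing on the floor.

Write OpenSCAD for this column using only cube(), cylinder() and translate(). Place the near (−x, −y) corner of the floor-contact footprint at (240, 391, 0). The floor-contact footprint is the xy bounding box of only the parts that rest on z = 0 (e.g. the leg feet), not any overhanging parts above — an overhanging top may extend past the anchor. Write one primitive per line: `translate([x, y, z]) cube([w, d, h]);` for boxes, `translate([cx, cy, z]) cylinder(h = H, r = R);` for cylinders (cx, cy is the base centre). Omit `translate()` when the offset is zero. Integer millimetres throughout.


translate([445, 596, 0]) cylinder(h = 3385, r = 205);


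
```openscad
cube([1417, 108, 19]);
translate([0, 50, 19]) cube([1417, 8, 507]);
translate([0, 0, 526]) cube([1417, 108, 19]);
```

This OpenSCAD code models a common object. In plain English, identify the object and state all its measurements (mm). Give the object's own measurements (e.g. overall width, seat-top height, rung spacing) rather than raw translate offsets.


An I-beam lying along x, 1417 mm long. Overall section height 545 mm. Two flanges 108 mm wide (y) and 19 mm thick, one on the floor and one at the top; a web 8 mm thick runs between them, centred on the flange width.


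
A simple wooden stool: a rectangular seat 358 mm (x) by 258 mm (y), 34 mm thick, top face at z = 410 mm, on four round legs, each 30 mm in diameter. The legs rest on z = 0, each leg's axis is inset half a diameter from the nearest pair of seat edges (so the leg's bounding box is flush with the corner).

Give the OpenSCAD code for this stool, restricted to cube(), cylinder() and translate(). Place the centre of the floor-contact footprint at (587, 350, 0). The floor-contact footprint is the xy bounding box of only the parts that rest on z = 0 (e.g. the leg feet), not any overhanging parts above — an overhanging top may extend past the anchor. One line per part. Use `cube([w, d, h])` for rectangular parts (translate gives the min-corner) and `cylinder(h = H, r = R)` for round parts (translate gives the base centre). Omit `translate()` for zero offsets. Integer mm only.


translate([408, 221, 376]) cube([358, 258, 34]);
translate([423, 236, 0]) cylinder(h = 376, r = 15);
translate([751, 236, 0]) cylinder(h = 376, r = 15);
translate([423, 464, 0]) cylinder(h = 376, r = 15);
translate([751, 464, 0]) cylinder(h = 376, r = 15);


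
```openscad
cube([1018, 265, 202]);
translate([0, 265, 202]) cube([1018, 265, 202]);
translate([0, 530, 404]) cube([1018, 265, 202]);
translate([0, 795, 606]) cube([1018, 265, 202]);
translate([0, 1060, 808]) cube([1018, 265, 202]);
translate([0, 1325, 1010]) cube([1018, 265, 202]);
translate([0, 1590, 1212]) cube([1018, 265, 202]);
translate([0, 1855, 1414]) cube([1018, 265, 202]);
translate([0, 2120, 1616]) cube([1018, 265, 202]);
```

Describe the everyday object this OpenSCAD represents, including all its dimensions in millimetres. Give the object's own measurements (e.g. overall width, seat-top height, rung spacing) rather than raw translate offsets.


A straight staircase of 9 solid steps. Each step is 1018 mm wide (x), 265 mm deep (y, the going) and 202 mm tall (the rise). The first step rests on the floor; each subsequent step sits one going further in +y and one rise higher in +z, directly behind and above the previous step with no overlap.


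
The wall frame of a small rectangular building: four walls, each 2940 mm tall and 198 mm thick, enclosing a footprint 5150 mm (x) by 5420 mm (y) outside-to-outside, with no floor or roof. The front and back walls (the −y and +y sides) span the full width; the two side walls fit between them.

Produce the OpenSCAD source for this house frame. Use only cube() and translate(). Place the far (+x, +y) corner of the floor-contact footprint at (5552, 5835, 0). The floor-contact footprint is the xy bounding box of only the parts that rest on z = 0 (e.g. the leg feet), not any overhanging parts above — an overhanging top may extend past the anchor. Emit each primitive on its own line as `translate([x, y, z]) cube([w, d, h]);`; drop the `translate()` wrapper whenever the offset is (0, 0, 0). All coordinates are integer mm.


translate([402, 415, 0]) cube([5150, 198, 2940]);
translate([402, 5637, 0]) cube([5150, 198, 2940]);
translate([402, 613, 0]) cube([198, 5024, 2940]);
translate([5354, 613, 0]) cube([198, 5024, 2940]);


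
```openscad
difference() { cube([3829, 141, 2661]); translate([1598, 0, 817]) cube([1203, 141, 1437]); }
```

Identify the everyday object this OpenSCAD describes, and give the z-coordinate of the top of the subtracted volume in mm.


A wall with a window opening. The window head height is 2254 mm.

A wall with a rectangular opening subtracted — a window. Sill at z = 817, opening 1437 mm tall, so the head is at 817 + 1437 = 2254 mm.


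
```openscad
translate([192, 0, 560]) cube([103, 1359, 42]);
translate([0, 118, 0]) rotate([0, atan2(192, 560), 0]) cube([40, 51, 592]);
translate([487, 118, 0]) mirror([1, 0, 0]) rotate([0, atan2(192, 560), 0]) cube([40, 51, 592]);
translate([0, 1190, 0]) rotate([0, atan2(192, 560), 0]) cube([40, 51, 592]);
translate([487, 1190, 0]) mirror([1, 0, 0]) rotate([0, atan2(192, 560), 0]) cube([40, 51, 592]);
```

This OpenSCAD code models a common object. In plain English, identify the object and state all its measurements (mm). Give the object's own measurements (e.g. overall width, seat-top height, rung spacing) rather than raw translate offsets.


A sawhorse. A 103×1359×42 mm beam (x, y, z) sits on two A-frame leg pairs. Each pair is two raked legs of 40×51 mm section (51 mm along y) splaying symmetrically in x. Each leg rises 560 mm vertically over 192 mm of horizontal reach and is 592 mm long along its own axis. Every leg's outer bottom edge rests on the floor and its outer top edge meets a bottom edge of the beam — the left legs (tilting toward +x) meet the beam's −x bottom edge, the right legs (their mirror images, tilting toward −x) meet its +x bottom edge — so the leg tops tuck under the beam, the beam's underside is 560 mm above the floor, and the feet are 487 mm apart outside-to-outside with the beam centred between them. The two leg pairs are set in 118 mm from either end of the beam.


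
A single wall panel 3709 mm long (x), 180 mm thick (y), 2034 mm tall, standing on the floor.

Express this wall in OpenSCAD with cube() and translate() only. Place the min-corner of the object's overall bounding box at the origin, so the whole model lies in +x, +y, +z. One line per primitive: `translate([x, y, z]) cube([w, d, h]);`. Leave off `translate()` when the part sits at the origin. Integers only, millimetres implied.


cube([3709, 180, 2034]);


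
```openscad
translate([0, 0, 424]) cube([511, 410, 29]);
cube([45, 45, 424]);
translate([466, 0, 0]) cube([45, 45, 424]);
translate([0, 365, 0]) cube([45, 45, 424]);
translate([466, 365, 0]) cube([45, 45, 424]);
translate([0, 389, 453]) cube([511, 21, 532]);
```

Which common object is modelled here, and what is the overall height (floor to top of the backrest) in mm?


A chair. The overall height is 985 mm.

A slab on four corner posts with a tall panel at the back — a chair. The seat slab sits at z = 424 with thickness 29, and the 532 mm backrest starts at the seat top, so the overall height is 424 + 29 + 532 = 985 mm.


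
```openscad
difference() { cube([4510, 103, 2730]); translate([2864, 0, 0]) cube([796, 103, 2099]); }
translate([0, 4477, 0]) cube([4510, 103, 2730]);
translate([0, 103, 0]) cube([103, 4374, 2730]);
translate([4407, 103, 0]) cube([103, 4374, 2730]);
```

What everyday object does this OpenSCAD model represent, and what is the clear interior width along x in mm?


A single room. The interior width is 4304 mm.

Four walls enclosing a rectangle with a door in the front wall — a room. Outside width 4510 minus two 103 mm walls gives 4304 mm.


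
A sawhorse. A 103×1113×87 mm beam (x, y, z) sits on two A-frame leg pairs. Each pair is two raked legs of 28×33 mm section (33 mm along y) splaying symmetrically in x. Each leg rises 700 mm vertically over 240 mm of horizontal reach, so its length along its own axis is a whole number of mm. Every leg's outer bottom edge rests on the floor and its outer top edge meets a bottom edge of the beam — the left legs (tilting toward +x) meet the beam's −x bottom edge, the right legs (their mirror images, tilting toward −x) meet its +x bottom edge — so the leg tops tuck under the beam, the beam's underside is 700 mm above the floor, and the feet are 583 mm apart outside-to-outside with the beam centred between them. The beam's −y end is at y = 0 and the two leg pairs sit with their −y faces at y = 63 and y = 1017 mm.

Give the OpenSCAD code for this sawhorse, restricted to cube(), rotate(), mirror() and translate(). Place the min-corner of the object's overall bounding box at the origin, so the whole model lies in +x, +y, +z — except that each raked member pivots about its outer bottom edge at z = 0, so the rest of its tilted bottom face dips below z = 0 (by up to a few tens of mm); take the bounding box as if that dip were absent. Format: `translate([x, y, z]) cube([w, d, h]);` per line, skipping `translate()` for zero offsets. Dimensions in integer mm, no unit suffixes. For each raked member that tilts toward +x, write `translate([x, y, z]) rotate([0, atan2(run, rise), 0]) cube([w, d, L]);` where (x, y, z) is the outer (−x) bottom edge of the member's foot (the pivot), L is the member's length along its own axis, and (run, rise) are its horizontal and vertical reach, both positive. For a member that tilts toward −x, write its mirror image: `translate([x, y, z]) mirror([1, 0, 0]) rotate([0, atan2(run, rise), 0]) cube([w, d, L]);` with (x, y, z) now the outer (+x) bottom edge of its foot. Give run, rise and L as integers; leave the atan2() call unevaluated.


translate([240, 0, 700]) cube([103, 1113, 87]);
translate([0, 63, 0]) rotate([0, atan2(240, 700), 0]) cube([28, 33, 740]);
translate([583, 63, 0]) mirror([1, 0, 0]) rotate([0, atan2(240, 700), 0]) cube([28, 33, 740]);
translate([0, 1017, 0]) rotate([0, atan2(240, 700), 0]) cube([28, 33, 740]);
translate([583, 1017, 0]) mirror([1, 0, 0]) rotate([0, atan2(240, 700), 0]) cube([28, 33, 740]);


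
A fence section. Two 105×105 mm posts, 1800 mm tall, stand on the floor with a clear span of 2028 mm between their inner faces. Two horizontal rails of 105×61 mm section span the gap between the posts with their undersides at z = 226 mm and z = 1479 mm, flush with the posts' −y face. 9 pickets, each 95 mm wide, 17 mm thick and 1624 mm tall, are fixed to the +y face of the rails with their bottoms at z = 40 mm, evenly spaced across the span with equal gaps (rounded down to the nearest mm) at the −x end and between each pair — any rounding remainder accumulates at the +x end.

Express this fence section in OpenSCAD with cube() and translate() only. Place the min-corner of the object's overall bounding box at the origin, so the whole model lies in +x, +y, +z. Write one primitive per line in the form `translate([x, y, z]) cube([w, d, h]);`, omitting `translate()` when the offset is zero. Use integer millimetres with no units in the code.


cube([105, 105, 1800]);
translate([2133, 0, 0]) cube([105, 105, 1800]);
translate([105, 0, 226]) cube([2028, 105, 61]);
translate([105, 0, 1479]) cube([2028, 105, 61]);
translate([222, 105, 40]) cube([95, 17, 1624]);
translate([434, 105, 40]) cube([95, 17, 1624]);
translate([646, 105, 40]) cube([95, 17, 1624]);
translate([858, 105, 40]) cube([95, 17, 1624]);
translate([1070, 105, 40]) cube([95, 17, 1624]);
translate([1282, 105, 40]) cube([95, 17, 1624]);
translate([1494, 105, 40]) cube([95, 17, 1624]);
translate([1706, 105, 40]) cube([95, 17, 1624]);
translate([1918, 105, 40]) cube([95, 17, 1624]);


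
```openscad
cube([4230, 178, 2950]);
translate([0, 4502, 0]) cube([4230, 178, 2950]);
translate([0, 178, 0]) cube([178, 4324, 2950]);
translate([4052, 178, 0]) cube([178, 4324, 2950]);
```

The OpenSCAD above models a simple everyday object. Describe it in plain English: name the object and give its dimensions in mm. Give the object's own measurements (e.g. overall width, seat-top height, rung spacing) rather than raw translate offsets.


The wall frame of a small rectangular building: four walls, each 2950 mm tall and 178 mm thick, enclosing a footprint 4230 mm (x) by 4680 mm (y) outside-to-outside, with no floor or roof. The front and back walls (the −y and +y sides) span the full width; the two side walls fit between them.


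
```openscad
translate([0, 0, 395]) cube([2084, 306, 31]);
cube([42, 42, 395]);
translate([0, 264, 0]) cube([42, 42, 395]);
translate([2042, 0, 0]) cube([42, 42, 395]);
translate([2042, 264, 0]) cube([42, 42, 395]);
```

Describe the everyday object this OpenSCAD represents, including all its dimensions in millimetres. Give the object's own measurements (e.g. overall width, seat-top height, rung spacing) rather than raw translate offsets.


A long wooden bench with a 2084 mm (x) × 306 mm (y) seat, 31 mm thick, its top surface 426 mm above the floor. Four 42 mm square legs at the seat corners, flush with the edges, run from z = 0 to the seat underside.


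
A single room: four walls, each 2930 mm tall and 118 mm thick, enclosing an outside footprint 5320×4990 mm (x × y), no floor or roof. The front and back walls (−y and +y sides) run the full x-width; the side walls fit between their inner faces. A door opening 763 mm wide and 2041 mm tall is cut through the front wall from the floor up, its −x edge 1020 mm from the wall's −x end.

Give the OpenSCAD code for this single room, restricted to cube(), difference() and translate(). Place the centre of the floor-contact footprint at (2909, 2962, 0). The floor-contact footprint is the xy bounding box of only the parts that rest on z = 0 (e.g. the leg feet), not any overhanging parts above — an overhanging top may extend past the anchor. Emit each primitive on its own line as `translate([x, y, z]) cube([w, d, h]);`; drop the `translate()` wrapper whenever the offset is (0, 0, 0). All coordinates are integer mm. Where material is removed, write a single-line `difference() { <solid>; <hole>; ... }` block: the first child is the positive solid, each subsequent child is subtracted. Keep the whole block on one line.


difference() { translate([249, 467, 0]) cube([5320, 118, 2930]); translate([1269, 467, 0]) cube([763, 118, 2041]); }
translate([249, 5339, 0]) cube([5320, 118, 2930]);
translate([249, 585, 0]) cube([118, 4754, 2930]);
translate([5451, 585, 0]) cube([118, 4754, 2930]);


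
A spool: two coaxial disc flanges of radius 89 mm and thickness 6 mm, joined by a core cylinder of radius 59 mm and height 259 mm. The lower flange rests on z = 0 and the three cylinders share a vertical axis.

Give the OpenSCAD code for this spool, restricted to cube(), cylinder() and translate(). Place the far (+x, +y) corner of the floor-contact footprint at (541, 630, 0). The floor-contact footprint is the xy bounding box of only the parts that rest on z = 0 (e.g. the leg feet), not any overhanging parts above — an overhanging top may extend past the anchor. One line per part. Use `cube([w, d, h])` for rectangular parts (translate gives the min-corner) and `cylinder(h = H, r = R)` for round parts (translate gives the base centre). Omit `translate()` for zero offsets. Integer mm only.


translate([452, 541, 0]) cylinder(h = 6, r = 89);
translate([452, 541, 6]) cylinder(h = 259, r = 59);
translate([452, 541, 265]) cylinder(h = 6, r = 89);


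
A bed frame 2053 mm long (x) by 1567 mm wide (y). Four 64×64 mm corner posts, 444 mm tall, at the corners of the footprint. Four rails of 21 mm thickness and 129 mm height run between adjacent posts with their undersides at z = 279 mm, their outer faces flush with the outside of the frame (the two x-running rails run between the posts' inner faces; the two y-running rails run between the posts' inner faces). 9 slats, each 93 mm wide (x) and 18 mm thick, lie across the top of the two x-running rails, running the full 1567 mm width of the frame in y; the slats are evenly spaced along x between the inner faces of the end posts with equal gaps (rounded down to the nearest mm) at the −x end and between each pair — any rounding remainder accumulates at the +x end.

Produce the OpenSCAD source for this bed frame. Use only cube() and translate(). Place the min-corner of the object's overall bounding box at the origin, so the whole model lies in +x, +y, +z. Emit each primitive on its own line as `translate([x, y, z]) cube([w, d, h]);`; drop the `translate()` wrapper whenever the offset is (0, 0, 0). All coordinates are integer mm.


cube([64, 64, 444]);
translate([0, 1503, 0]) cube([64, 64, 444]);
translate([1989, 0, 0]) cube([64, 64, 444]);
translate([1989, 1503, 0]) cube([64, 64, 444]);
translate([64, 0, 279]) cube([1925, 21, 129]);
translate([64, 1546, 279]) cube([1925, 21, 129]);
translate([0, 64, 279]) cube([21, 1439, 129]);
translate([2032, 64, 279]) cube([21, 1439, 129]);
translate([172, 0, 408]) cube([93, 1567, 18]);
translate([373, 0, 408]) cube([93, 1567, 18]);
translate([574, 0, 408]) cube([93, 1567, 18]);
translate([775, 0, 408]) cube([93, 1567, 18]);
translate([976, 0, 408]) cube([93, 1567, 18]);
translate([1177, 0, 408]) cube([93, 1567, 18]);
translate([1378, 0, 408]) cube([93, 1567, 18]);
translate([1579, 0, 408]) cube([93, 1567, 18]);
translate([1780, 0, 408]) cube([93, 1567, 18]);


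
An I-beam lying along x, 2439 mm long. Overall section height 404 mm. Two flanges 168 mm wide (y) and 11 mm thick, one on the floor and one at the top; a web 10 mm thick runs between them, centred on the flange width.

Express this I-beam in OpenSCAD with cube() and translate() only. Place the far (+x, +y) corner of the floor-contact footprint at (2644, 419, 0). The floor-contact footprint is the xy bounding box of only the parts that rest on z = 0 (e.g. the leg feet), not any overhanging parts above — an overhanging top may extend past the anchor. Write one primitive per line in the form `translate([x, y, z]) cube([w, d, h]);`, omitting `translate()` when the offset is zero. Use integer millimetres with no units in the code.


translate([205, 251, 0]) cube([2439, 168, 11]);
translate([205, 330, 11]) cube([2439, 10, 382]);
translate([205, 251, 393]) cube([2439, 168, 11]);


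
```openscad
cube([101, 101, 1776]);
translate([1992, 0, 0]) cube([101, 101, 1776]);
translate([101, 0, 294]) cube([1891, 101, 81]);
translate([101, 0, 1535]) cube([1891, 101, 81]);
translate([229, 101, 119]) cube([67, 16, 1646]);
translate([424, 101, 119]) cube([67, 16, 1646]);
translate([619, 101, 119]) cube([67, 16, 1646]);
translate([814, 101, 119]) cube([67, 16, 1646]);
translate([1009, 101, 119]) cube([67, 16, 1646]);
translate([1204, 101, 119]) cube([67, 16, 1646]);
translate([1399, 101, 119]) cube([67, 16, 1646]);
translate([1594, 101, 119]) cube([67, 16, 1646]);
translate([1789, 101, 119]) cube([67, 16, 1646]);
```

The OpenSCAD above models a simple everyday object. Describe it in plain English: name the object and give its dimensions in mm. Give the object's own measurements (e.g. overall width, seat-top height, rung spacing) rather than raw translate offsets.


A fence section. Two 101×101 mm posts, 1776 mm tall, stand on the floor with a clear span of 1891 mm between their inner faces. Two horizontal rails of 101×81 mm section span the gap between the posts with their undersides at z = 294 mm and z = 1535 mm, flush with the posts' −y face. 9 pickets, each 67 mm wide, 16 mm thick and 1646 mm tall, are fixed to the +y face of the rails with their bottoms at z = 119 mm, spaced across the span with a 128 mm gap after the −x post and between neighbouring pickets, with 136 mm left before the +x post.


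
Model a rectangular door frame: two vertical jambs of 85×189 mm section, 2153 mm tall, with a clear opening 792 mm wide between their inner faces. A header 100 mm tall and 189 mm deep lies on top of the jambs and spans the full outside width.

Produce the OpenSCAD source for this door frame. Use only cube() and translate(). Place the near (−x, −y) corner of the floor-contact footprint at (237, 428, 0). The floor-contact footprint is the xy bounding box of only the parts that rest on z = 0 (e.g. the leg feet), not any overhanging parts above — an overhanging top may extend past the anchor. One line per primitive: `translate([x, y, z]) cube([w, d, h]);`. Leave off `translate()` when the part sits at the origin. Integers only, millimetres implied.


translate([237, 428, 0]) cube([85, 189, 2153]);
translate([1114, 428, 0]) cube([85, 189, 2153]);
translate([237, 428, 2153]) cube([962, 189, 100]);


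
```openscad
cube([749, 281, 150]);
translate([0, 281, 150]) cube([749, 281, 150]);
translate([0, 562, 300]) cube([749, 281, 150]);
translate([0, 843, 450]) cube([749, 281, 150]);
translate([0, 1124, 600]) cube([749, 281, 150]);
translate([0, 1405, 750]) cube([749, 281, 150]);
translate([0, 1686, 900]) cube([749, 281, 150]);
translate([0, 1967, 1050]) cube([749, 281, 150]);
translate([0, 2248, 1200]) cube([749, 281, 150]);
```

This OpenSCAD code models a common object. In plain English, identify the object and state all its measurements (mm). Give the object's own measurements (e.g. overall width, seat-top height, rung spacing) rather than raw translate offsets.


A straight staircase of 9 solid steps. Each step is 749 mm wide (x), 281 mm deep (y, the going) and 150 mm tall (the rise). The first step rests on the floor; each subsequent step sits one going further in +y and one rise higher in +z, directly behind and above the previous step with no overlap.


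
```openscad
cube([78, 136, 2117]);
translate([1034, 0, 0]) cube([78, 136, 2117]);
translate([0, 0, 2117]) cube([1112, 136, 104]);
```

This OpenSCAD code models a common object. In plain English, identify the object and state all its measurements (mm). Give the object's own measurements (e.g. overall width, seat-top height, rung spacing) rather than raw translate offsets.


A door frame. The clear opening is 956 mm wide and 2117 mm high. Two 78 mm wide jambs, 136 mm deep, stand either side of the opening from the floor to the top of the opening. A 104 mm thick head sits across the top of both jambs, spanning the full outside width of the frame.


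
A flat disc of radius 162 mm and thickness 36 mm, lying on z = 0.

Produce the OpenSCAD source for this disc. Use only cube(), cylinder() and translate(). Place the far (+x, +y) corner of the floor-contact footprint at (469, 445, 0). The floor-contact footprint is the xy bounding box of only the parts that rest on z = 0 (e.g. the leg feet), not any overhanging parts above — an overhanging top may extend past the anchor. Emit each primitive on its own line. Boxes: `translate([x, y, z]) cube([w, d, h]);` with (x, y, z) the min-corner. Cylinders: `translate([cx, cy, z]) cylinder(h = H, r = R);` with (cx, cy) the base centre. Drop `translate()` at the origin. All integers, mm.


translate([307, 283, 0]) cylinder(h = 36, r = 162);


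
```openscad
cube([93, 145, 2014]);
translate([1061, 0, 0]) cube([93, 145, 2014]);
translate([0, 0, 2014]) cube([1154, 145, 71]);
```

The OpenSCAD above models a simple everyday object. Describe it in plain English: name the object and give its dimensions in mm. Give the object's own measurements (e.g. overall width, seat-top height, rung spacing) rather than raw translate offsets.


A door frame. The clear opening is 968 mm wide and 2014 mm high. Two 93 mm wide jambs, 145 mm deep, stand either side of the opening from the floor to the top of the opening. A 71 mm thick head sits across the top of both jambs, spanning the full outside width of the frame.


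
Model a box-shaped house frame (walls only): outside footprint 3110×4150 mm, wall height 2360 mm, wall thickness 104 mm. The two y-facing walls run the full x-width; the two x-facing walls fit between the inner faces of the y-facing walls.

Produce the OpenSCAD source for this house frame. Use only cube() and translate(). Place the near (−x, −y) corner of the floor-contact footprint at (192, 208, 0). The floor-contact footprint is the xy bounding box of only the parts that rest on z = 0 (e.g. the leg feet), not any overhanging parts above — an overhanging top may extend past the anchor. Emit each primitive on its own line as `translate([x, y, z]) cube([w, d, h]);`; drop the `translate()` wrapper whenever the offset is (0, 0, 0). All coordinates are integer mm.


translate([192, 208, 0]) cube([3110, 104, 2360]);
translate([192, 4254, 0]) cube([3110, 104, 2360]);
translate([192, 312, 0]) cube([104, 3942, 2360]);
translate([3198, 312, 0]) cube([104, 3942, 2360]);
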